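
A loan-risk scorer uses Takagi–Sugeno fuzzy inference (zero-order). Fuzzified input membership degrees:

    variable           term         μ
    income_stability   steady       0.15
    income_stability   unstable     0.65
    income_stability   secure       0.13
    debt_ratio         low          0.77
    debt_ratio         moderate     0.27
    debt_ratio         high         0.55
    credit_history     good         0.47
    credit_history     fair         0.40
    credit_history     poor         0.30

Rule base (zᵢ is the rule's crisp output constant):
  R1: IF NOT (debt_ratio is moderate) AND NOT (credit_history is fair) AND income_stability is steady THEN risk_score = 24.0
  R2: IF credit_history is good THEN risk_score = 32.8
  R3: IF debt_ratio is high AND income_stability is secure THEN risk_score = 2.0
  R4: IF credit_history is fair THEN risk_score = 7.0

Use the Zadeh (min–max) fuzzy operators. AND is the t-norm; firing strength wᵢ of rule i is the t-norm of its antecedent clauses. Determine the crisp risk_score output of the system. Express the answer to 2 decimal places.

R1 (z=24.0): ¬moderate=1−0.27=0.73, ¬fair=1−0.40=0.60, steady=0.15; AND[min(a, b)] → w = 0.15
R2 (z=32.8): good=0.47 → w = 0.47
R3 (z=2.0): high=0.55, secure=0.13; AND[min(a, b)] → w = 0.13
R4 (z=7.0): fair=0.40 → w = 0.40
Weighted average = (0.15·24.0 + 0.47·32.8 + 0.13·2.0 + 0.40·7.0) / (0.15 + 0.47 + 0.13 + 0.40)
  = 22.0760 / 1.1500 = 19.20

19.20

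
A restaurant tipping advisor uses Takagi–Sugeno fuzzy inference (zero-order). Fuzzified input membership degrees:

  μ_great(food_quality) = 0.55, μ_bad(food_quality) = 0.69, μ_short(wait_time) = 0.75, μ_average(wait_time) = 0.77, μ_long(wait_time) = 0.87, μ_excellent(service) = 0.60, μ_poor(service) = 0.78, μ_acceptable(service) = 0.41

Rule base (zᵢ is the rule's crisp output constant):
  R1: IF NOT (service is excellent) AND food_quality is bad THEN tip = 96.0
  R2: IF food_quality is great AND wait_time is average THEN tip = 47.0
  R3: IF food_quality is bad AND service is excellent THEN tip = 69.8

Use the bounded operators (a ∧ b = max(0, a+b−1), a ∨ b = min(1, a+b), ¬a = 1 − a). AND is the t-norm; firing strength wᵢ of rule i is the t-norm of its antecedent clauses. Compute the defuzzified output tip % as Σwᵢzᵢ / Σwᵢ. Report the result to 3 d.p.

62.746

R1 (z=96.0): ¬excellent=1−0.60=0.40, bad=0.69; AND[max(0, a+b−1)] → w = 0.09
R2 (z=47.0): great=0.55, average=0.77; AND[max(0, a+b−1)] → w = 0.32
R3 (z=69.8): bad=0.69, excellent=0.60; AND[max(0, a+b−1)] → w = 0.29
Weighted average = (0.09·96.0 + 0.32·47.0 + 0.29·69.8) / (0.09 + 0.32 + 0.29)
  = 43.9220 / 0.7000 = 62.746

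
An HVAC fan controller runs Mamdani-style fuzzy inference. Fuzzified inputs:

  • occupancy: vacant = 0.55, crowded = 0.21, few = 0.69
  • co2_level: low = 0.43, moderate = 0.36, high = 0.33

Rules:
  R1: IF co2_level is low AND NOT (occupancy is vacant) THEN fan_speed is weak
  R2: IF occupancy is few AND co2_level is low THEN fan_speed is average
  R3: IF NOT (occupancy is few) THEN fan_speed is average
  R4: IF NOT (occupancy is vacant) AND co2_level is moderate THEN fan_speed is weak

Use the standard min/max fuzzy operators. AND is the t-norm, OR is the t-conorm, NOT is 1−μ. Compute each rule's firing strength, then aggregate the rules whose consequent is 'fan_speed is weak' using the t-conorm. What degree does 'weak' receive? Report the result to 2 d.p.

0.43

R1: low=0.43, ¬vacant=1−0.55=0.45; AND[min(a, b)] → w = 0.43
R2: few=0.69, low=0.43; AND[min(a, b)] → w = 0.43
R3: ¬few=1−0.69=0.31 → w = 0.31
R4: ¬vacant=1−0.55=0.45, moderate=0.36; AND[min(a, b)] → w = 0.36
Rules with consequent 'weak': {R1, R4} → strengths 0.43, 0.36
Aggregate via t-conorm [max(a, b)]: 0.43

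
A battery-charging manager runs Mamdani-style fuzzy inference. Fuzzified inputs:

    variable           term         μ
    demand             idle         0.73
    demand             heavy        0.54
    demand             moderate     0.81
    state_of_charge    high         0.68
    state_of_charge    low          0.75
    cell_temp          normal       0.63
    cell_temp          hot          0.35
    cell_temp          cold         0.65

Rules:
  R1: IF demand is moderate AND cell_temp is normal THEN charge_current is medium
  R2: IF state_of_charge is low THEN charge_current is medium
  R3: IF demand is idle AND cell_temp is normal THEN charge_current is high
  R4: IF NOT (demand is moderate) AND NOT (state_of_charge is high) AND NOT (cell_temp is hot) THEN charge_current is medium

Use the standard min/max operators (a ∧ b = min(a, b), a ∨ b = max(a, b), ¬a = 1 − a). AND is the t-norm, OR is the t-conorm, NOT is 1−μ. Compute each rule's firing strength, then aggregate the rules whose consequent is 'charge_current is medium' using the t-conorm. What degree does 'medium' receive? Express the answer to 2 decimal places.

0.75

R1: moderate=0.81, normal=0.63; AND[min(a, b)] → w = 0.63
R2: low=0.75 → w = 0.75
R3: idle=0.73, normal=0.63; AND[min(a, b)] → w = 0.63
R4: ¬moderate=1−0.81=0.19, ¬high=1−0.68=0.32, ¬hot=1−0.35=0.65; AND[min(a, b)] → w = 0.19
Rules with consequent 'medium': {R1, R2, R4} → strengths 0.63, 0.75, 0.19
Aggregate via t-conorm [max(a, b)]: 0.75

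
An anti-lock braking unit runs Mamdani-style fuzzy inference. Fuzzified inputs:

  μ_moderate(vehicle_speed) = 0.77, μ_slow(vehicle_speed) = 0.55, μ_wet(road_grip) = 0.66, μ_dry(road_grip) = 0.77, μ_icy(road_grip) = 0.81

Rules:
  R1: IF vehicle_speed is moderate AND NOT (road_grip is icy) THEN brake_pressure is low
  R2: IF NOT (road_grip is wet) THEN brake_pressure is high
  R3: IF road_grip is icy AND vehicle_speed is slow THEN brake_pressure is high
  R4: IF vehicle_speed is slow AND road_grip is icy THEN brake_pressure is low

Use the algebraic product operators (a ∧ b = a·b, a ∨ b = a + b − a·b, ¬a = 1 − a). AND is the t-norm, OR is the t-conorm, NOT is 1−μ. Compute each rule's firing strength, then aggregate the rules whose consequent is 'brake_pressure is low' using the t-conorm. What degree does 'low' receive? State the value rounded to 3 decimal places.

R1: moderate=0.77, ¬icy=1−0.81=0.19; AND[a·b] → w = 0.1463
R2: ¬wet=1−0.66=0.34 → w = 0.3400
R3: icy=0.81, slow=0.55; AND[a·b] → w = 0.4455
R4: slow=0.55, icy=0.81; AND[a·b] → w = 0.4455
Rules with consequent 'low': {R1, R4} → strengths 0.1463, 0.4455
Aggregate via t-conorm [a + b − a·b]: 0.5266

0.527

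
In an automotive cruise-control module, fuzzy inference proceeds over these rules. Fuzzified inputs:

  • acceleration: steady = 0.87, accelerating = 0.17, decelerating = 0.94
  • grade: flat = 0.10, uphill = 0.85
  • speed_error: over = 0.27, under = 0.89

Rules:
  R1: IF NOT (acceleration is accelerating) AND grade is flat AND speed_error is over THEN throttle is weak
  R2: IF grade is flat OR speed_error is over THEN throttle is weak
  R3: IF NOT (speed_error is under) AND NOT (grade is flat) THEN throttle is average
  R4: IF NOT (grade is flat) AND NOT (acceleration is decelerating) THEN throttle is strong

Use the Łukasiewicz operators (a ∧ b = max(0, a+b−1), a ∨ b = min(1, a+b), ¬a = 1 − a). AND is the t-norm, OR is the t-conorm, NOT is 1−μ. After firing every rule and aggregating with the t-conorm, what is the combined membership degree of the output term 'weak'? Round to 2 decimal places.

0.37

R1: ¬accelerating=1−0.17=0.83, flat=0.10, over=0.27; AND[max(0, a+b−1)] → w = 0.00
R2: flat=0.10, over=0.27; OR[min(1, a+b)] → w = 0.37
R3: ¬under=1−0.89=0.11, ¬flat=1−0.10=0.90; AND[max(0, a+b−1)] → w = 0.01
R4: ¬flat=1−0.10=0.90, ¬decelerating=1−0.94=0.06; AND[max(0, a+b−1)] → w = 0.00
Rules with consequent 'weak': {R1, R2} → strengths 0.00, 0.37
Aggregate via t-conorm [min(1, a+b)]: 0.37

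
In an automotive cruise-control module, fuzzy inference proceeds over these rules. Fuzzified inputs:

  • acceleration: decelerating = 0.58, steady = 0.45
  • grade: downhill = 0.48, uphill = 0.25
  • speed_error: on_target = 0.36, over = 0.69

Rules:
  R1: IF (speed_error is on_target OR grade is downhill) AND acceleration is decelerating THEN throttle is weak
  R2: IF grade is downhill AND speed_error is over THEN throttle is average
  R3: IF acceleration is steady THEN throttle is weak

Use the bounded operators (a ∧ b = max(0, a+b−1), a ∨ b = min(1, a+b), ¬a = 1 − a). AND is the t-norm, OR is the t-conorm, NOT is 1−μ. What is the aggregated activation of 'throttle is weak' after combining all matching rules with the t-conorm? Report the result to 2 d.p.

R1: (on_target=0.36 OR downhill=0.48) = 0.84; AND[max(0, a+b−1)] with decelerating=0.58 → w = 0.42
R2: downhill=0.48, over=0.69; AND[max(0, a+b−1)] → w = 0.17
R3: steady=0.45 → w = 0.45
Rules with consequent 'weak': {R1, R3} → strengths 0.42, 0.45
Aggregate via t-conorm [min(1, a+b)]: 0.87

0.87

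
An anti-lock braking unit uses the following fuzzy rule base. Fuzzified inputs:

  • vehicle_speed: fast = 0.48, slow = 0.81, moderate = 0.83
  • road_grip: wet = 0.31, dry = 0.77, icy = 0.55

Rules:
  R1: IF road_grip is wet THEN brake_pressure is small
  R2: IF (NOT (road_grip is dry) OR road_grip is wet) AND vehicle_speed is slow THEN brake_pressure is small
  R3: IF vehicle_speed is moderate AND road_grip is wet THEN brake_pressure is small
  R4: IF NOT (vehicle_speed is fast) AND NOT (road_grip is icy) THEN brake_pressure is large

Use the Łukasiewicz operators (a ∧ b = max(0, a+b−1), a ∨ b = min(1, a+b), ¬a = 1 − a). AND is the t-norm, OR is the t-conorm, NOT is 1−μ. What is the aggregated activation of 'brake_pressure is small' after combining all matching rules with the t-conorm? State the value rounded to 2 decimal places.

R1: wet=0.31 → w = 0.31
R2: (¬dry=1−0.77=0.23 OR wet=0.31) = 0.54; AND[max(0, a+b−1)] with slow=0.81 → w = 0.35
R3: moderate=0.83, wet=0.31; AND[max(0, a+b−1)] → w = 0.14
R4: ¬fast=1−0.48=0.52, ¬icy=1−0.55=0.45; AND[max(0, a+b−1)] → w = 0.00
Rules with consequent 'small': {R1, R2, R3} → strengths 0.31, 0.35, 0.14
Aggregate via t-conorm [min(1, a+b)]: 0.80

0.80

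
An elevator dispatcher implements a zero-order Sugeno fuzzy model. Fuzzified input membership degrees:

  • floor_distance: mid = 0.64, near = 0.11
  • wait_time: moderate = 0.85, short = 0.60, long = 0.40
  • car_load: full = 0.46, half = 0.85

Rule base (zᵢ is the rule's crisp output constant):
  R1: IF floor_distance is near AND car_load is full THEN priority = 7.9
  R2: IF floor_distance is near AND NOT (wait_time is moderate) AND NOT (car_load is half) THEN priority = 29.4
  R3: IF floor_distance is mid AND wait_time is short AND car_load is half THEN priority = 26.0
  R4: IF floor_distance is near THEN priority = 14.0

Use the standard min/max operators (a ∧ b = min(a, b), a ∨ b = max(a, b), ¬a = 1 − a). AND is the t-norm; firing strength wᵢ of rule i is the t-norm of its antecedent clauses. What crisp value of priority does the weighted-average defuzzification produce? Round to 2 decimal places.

R1 (z=7.9): near=0.11, full=0.46; AND[min(a, b)] → w = 0.11
R2 (z=29.4): near=0.11, ¬moderate=1−0.85=0.15, ¬half=1−0.85=0.15; AND[min(a, b)] → w = 0.11
R3 (z=26.0): mid=0.64, short=0.60, half=0.85; AND[min(a, b)] → w = 0.60
R4 (z=14.0): near=0.11 → w = 0.11
Weighted average = (0.11·7.9 + 0.11·29.4 + 0.60·26.0 + 0.11·14.0) / (0.11 + 0.11 + 0.60 + 0.11)
  = 21.2430 / 0.9300 = 22.84

22.84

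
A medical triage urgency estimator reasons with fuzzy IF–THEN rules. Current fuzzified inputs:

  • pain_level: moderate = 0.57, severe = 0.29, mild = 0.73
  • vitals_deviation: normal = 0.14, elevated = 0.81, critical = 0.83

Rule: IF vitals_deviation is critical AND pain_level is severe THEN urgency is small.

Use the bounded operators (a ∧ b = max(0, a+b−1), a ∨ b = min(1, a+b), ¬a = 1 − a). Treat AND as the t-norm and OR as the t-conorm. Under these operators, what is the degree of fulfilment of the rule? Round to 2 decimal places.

0.12

firing strength: critical=0.83, severe=0.29; AND[max(0, a+b−1)] → w = 0.12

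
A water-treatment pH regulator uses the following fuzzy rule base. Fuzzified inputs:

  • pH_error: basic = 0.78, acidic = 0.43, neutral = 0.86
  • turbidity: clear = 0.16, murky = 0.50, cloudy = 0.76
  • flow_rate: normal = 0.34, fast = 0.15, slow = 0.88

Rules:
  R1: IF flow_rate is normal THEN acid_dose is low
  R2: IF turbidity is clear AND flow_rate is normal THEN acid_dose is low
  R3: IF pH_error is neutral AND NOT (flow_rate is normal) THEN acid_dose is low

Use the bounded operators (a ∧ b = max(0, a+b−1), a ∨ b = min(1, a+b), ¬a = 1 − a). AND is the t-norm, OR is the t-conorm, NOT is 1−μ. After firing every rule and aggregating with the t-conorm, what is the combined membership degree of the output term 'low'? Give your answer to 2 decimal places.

R1: normal=0.34 → w = 0.34
R2: clear=0.16, normal=0.34; AND[max(0, a+b−1)] → w = 0.00
R3: neutral=0.86, ¬normal=1−0.34=0.66; AND[max(0, a+b−1)] → w = 0.52
Rules with consequent 'low': {R1, R2, R3} → strengths 0.34, 0.00, 0.52
Aggregate via t-conorm [min(1, a+b)]: 0.86

0.86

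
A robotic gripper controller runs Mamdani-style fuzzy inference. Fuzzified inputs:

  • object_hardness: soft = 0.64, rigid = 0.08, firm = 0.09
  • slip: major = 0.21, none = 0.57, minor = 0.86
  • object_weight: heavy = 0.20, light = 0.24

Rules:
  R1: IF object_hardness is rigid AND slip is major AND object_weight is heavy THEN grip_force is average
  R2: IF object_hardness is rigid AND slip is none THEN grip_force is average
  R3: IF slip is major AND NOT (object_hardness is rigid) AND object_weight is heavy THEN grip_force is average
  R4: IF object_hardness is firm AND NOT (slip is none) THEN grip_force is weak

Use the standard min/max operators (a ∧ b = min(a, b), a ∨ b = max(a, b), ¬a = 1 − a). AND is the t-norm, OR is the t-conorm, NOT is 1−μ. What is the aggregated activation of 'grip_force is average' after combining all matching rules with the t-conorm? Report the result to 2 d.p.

0.20

R1: rigid=0.08, major=0.21, heavy=0.20; AND[min(a, b)] → w = 0.08
R2: rigid=0.08, none=0.57; AND[min(a, b)] → w = 0.08
R3: major=0.21, ¬rigid=1−0.08=0.92, heavy=0.20; AND[min(a, b)] → w = 0.20
R4: firm=0.09, ¬none=1−0.57=0.43; AND[min(a, b)] → w = 0.09
Rules with consequent 'average': {R1, R2, R3} → strengths 0.08, 0.08, 0.20
Aggregate via t-conorm [max(a, b)]: 0.20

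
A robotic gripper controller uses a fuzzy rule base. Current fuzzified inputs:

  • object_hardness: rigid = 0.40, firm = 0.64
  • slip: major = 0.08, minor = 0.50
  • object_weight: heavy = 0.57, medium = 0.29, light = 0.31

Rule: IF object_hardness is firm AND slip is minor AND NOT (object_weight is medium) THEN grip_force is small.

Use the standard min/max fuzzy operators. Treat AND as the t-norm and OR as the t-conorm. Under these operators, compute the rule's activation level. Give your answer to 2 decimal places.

firing strength: firm=0.64, minor=0.50, ¬medium=1−0.29=0.71; AND[min(a, b)] → w = 0.50

0.50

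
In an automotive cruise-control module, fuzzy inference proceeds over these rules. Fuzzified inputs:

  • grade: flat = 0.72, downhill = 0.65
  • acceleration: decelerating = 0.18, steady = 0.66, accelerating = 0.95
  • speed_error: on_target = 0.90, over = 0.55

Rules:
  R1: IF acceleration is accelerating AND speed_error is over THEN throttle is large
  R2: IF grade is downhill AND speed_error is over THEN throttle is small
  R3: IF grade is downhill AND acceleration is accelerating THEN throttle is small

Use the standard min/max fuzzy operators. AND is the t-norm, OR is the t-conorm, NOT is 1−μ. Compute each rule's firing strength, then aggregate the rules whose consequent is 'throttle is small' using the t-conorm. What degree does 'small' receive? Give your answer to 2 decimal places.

R1: accelerating=0.95, over=0.55; AND[min(a, b)] → w = 0.55
R2: downhill=0.65, over=0.55; AND[min(a, b)] → w = 0.55
R3: downhill=0.65, accelerating=0.95; AND[min(a, b)] → w = 0.65
Rules with consequent 'small': {R2, R3} → strengths 0.55, 0.65
Aggregate via t-conorm [max(a, b)]: 0.65

0.65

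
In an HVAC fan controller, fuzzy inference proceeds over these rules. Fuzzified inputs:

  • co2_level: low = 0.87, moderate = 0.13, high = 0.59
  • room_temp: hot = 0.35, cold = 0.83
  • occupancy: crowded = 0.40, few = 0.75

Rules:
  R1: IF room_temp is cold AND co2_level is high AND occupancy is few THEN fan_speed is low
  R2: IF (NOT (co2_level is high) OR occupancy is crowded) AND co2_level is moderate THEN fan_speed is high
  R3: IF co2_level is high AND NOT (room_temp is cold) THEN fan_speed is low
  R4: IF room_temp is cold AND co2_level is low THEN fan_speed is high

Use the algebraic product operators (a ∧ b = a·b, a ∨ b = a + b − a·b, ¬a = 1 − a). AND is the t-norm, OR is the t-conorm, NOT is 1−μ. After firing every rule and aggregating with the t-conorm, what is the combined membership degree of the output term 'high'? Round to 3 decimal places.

R1: cold=0.83, high=0.59, few=0.75; AND[a·b] → w = 0.3673
R2: (¬high=1−0.59=0.41 OR crowded=0.40) = 0.6460; AND[a·b] with moderate=0.13 → w = 0.0840
R3: high=0.59, ¬cold=1−0.83=0.17; AND[a·b] → w = 0.1003
R4: cold=0.83, low=0.87; AND[a·b] → w = 0.7221
Rules with consequent 'high': {R2, R4} → strengths 0.0840, 0.7221
Aggregate via t-conorm [a + b − a·b]: 0.7454

0.745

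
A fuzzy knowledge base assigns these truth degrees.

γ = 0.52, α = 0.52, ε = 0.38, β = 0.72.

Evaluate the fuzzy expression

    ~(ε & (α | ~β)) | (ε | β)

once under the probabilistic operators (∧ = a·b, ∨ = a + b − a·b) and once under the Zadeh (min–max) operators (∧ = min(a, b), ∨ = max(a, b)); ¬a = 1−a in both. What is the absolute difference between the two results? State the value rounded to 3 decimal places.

Under probabilistic:
  ~β = 1 − 0.7200 = 0.2800
  α | ~β = a + b − a·b on (0.5200, 0.2800) = 0.6544
  ε & (α | ~β) = a·b on (0.3800, 0.6544) = 0.2487
  ~(ε & (α | ~β)) = 1 − 0.2487 = 0.7513
  ε | β = a + b − a·b on (0.3800, 0.7200) = 0.8264
  ~(ε & (α | ~β)) | (ε | β) = a + b − a·b on (0.7513, 0.8264) = 0.9568
  → value = 0.9568
Under Zadeh (min–max):
  ~β = 1 − 0.72 = 0.28
  α | ~β = max(a, b) on (0.52, 0.28) = 0.52
  ε & (α | ~β) = min(a, b) on (0.38, 0.52) = 0.38
  ~(ε & (α | ~β)) = 1 − 0.38 = 0.62
  ε | β = max(a, b) on (0.38, 0.72) = 0.72
  ~(ε & (α | ~β)) | (ε | β) = max(a, b) on (0.62, 0.72) = 0.72
  → value = 0.7200
|0.9568 − 0.7200| = 0.237

0.237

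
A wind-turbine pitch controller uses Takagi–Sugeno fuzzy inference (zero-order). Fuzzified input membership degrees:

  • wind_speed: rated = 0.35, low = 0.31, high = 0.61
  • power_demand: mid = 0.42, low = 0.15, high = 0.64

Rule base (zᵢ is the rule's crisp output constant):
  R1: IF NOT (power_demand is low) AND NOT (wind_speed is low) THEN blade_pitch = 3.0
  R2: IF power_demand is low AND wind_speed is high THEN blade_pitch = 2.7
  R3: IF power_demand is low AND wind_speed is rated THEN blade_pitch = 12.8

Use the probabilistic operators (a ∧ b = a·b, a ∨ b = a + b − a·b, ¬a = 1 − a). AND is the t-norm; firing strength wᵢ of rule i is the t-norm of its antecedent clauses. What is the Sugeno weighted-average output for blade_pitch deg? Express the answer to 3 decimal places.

3.667

R1 (z=3.0): ¬low=1−0.15=0.85, ¬low=1−0.31=0.69; AND[a·b] → w = 0.5865
R2 (z=2.7): low=0.15, high=0.61; AND[a·b] → w = 0.0915
R3 (z=12.8): low=0.15, rated=0.35; AND[a·b] → w = 0.0525
Weighted average = (0.5865·3.0 + 0.0915·2.7 + 0.0525·12.8) / (0.5865 + 0.0915 + 0.0525)
  = 2.6785 / 0.7305 = 3.667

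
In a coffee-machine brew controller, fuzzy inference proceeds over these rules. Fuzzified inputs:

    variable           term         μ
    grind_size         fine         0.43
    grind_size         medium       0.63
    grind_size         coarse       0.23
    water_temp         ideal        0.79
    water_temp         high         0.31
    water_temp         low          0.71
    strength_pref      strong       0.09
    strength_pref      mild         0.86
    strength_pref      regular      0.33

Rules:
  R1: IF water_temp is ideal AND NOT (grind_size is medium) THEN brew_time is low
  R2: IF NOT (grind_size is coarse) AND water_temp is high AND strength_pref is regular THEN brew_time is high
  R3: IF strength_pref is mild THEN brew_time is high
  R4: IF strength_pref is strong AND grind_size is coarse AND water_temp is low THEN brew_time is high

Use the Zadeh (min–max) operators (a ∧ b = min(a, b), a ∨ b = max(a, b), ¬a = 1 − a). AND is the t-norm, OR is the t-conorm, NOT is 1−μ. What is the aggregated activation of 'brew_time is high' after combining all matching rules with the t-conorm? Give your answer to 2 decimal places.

R1: ideal=0.79, ¬medium=1−0.63=0.37; AND[min(a, b)] → w = 0.37
R2: ¬coarse=1−0.23=0.77, high=0.31, regular=0.33; AND[min(a, b)] → w = 0.31
R3: mild=0.86 → w = 0.86
R4: strong=0.09, coarse=0.23, low=0.71; AND[min(a, b)] → w = 0.09
Rules with consequent 'high': {R2, R3, R4} → strengths 0.31, 0.86, 0.09
Aggregate via t-conorm [max(a, b)]: 0.86

0.86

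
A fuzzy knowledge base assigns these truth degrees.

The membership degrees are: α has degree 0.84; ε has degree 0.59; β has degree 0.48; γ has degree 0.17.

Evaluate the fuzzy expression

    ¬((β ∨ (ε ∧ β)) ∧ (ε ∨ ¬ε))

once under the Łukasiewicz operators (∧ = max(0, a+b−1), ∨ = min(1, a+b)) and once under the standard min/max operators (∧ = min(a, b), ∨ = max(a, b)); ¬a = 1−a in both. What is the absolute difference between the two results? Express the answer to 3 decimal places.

Under Łukasiewicz:
  ε ∧ β = max(0, a+b−1) on (0.59, 0.48) = 0.07
  β ∨ (ε ∧ β) = min(1, a+b) on (0.48, 0.07) = 0.55
  ¬ε = 1 − 0.59 = 0.41
  ε ∨ ¬ε = min(1, a+b) on (0.59, 0.41) = 1.00
  (β ∨ (ε ∧ β)) ∧ (ε ∨ ¬ε) = max(0, a+b−1) on (0.55, 1.00) = 0.55
  ¬((β ∨ (ε ∧ β)) ∧ (ε ∨ ¬ε)) = 1 − 0.55 = 0.45
  → value = 0.4500
Under standard min/max:
  ε ∧ β = min(a, b) on (0.59, 0.48) = 0.48
  β ∨ (ε ∧ β) = max(a, b) on (0.48, 0.48) = 0.48
  ¬ε = 1 − 0.59 = 0.41
  ε ∨ ¬ε = max(a, b) on (0.59, 0.41) = 0.59
  (β ∨ (ε ∧ β)) ∧ (ε ∨ ¬ε) = min(a, b) on (0.48, 0.59) = 0.48
  ¬((β ∨ (ε ∧ β)) ∧ (ε ∨ ¬ε)) = 1 − 0.48 = 0.52
  → value = 0.5200
|0.4500 − 0.5200| = 0.070

0.070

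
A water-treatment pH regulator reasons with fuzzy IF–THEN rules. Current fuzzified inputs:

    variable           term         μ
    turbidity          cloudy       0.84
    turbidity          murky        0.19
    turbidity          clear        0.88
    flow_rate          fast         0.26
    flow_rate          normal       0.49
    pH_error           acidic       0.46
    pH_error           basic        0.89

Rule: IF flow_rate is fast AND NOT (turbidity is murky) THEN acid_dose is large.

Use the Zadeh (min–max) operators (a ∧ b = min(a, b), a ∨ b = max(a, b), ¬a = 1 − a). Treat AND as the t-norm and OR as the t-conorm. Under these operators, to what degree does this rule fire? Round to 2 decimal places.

firing strength: fast=0.26, ¬murky=1−0.19=0.81; AND[min(a, b)] → w = 0.26

0.26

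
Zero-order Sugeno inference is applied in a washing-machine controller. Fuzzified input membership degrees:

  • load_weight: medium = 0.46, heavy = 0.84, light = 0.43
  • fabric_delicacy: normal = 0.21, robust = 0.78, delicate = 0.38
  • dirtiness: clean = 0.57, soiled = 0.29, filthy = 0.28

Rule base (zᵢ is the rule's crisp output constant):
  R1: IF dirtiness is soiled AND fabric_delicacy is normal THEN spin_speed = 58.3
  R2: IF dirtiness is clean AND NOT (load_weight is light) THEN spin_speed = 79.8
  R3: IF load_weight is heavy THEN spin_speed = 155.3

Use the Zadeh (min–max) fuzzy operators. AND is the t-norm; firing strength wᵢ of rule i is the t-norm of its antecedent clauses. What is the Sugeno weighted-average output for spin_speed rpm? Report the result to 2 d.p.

116.16

R1 (z=58.3): soiled=0.29, normal=0.21; AND[min(a, b)] → w = 0.21
R2 (z=79.8): clean=0.57, ¬light=1−0.43=0.57; AND[min(a, b)] → w = 0.57
R3 (z=155.3): heavy=0.84 → w = 0.84
Weighted average = (0.21·58.3 + 0.57·79.8 + 0.84·155.3) / (0.21 + 0.57 + 0.84)
  = 188.1810 / 1.6200 = 116.16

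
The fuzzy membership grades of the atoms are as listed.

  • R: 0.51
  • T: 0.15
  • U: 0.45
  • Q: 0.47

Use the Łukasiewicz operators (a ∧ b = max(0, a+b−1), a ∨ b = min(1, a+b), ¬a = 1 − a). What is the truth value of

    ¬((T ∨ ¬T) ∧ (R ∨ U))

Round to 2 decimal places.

0.04

¬T = 1 − 0.15 = 0.85
T ∨ ¬T = min(1, a+b) on (0.15, 0.85) = 1.00
R ∨ U = min(1, a+b) on (0.51, 0.45) = 0.96
(T ∨ ¬T) ∧ (R ∨ U) = max(0, a+b−1) on (1.00, 0.96) = 0.96
¬((T ∨ ¬T) ∧ (R ∨ U)) = 1 − 0.96 = 0.04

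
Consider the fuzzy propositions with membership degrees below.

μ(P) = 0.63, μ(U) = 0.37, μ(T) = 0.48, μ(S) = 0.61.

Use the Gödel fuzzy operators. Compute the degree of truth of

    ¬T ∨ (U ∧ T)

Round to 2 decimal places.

0.52

¬T = 1 − 0.48 = 0.52
U ∧ T = min(a, b) on (0.37, 0.48) = 0.37
¬T ∨ (U ∧ T) = max(a, b) on (0.52, 0.37) = 0.52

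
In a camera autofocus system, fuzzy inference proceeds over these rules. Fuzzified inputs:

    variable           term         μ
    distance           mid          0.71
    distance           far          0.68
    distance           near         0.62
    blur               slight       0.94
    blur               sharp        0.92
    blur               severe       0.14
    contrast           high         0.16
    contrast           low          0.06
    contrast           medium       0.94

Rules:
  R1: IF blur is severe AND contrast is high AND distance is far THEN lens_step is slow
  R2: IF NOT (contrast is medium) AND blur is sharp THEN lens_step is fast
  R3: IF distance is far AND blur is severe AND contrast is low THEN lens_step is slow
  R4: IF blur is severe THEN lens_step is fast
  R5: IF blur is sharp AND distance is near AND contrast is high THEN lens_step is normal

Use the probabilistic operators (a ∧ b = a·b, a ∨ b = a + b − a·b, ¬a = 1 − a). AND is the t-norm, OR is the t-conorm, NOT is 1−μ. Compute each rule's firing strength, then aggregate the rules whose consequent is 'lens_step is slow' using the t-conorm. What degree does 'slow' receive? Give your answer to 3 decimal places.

R1: severe=0.14, high=0.16, far=0.68; AND[a·b] → w = 0.0152
R2: ¬medium=1−0.94=0.06, sharp=0.92; AND[a·b] → w = 0.0552
R3: far=0.68, severe=0.14, low=0.06; AND[a·b] → w = 0.0057
R4: severe=0.14 → w = 0.1400
R5: sharp=0.92, near=0.62, high=0.16; AND[a·b] → w = 0.0913
Rules with consequent 'slow': {R1, R3} → strengths 0.0152, 0.0057
Aggregate via t-conorm [a + b − a·b]: 0.0209

0.021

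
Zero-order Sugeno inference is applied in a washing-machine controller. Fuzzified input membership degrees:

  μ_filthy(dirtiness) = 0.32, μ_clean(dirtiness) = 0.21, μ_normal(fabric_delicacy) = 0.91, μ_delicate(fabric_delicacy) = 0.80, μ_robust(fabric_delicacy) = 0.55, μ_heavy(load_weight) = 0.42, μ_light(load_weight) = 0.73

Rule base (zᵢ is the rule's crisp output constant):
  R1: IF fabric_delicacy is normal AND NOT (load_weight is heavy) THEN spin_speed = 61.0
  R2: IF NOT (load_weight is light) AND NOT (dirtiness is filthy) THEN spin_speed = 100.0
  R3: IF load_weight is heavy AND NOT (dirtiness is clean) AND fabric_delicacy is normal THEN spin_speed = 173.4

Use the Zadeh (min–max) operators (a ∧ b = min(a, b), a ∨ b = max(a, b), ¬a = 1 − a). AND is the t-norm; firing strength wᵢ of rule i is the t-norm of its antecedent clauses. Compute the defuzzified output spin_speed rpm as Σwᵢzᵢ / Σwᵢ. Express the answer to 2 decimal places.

R1 (z=61.0): normal=0.91, ¬heavy=1−0.42=0.58; AND[min(a, b)] → w = 0.58
R2 (z=100.0): ¬light=1−0.73=0.27, ¬filthy=1−0.32=0.68; AND[min(a, b)] → w = 0.27
R3 (z=173.4): heavy=0.42, ¬clean=1−0.21=0.79, normal=0.91; AND[min(a, b)] → w = 0.42
Weighted average = (0.58·61.0 + 0.27·100.0 + 0.42·173.4) / (0.58 + 0.27 + 0.42)
  = 135.2080 / 1.2700 = 106.46

106.46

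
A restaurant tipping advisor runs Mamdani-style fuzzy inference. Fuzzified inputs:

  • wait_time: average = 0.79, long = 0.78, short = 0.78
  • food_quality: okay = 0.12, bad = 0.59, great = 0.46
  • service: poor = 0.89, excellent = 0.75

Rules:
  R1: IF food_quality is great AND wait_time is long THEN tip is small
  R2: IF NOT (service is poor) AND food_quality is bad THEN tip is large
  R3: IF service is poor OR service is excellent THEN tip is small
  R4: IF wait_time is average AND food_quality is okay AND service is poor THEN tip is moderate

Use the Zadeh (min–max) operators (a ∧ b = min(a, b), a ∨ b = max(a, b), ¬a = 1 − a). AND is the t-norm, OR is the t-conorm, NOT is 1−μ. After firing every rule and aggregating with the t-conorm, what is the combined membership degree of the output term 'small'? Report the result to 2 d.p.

0.89

R1: great=0.46, long=0.78; AND[min(a, b)] → w = 0.46
R2: ¬poor=1−0.89=0.11, bad=0.59; AND[min(a, b)] → w = 0.11
R3: poor=0.89, excellent=0.75; OR[max(a, b)] → w = 0.89
R4: average=0.79, okay=0.12, poor=0.89; AND[min(a, b)] → w = 0.12
Rules with consequent 'small': {R1, R3} → strengths 0.46, 0.89
Aggregate via t-conorm [max(a, b)]: 0.89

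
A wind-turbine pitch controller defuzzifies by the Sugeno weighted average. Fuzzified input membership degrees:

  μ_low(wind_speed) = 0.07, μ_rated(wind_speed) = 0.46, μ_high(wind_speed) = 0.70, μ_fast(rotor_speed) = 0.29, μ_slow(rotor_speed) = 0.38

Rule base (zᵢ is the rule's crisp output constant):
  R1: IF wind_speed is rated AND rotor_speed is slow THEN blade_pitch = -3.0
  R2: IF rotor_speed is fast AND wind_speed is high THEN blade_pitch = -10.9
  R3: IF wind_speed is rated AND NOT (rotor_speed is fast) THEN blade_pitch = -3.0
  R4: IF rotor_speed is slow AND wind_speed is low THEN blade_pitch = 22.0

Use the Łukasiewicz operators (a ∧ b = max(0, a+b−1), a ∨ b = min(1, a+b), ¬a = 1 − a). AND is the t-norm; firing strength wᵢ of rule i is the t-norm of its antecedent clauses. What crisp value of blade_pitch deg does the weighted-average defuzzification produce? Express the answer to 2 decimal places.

-3.00

R1 (z=-3.0): rated=0.46, slow=0.38; AND[max(0, a+b−1)] → w = 0.00
R2 (z=-10.9): fast=0.29, high=0.70; AND[max(0, a+b−1)] → w = 0.00
R3 (z=-3.0): rated=0.46, ¬fast=1−0.29=0.71; AND[max(0, a+b−1)] → w = 0.17
R4 (z=22.0): slow=0.38, low=0.07; AND[max(0, a+b−1)] → w = 0.00
Weighted average = (0.00·-3.0 + 0.00·-10.9 + 0.17·-3.0 + 0.00·22.0) / (0.00 + 0.00 + 0.17 + 0.00)
  = -0.5100 / 0.1700 = -3.00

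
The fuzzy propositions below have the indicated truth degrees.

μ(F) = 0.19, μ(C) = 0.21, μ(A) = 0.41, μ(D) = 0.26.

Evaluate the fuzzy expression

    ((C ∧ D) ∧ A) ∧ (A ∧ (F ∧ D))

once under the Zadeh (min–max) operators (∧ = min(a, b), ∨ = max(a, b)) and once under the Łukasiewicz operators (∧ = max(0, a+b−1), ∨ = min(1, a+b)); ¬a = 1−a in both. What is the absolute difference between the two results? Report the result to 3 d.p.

0.190

Under Zadeh (min–max):
  C ∧ D = min(a, b) on (0.21, 0.26) = 0.21
  (C ∧ D) ∧ A = min(a, b) on (0.21, 0.41) = 0.21
  F ∧ D = min(a, b) on (0.19, 0.26) = 0.19
  A ∧ (F ∧ D) = min(a, b) on (0.41, 0.19) = 0.19
  ((C ∧ D) ∧ A) ∧ (A ∧ (F ∧ D)) = min(a, b) on (0.21, 0.19) = 0.19
  → value = 0.1900
Under Łukasiewicz:
  C ∧ D = max(0, a+b−1) on (0.21, 0.26) = 0.00
  (C ∧ D) ∧ A = max(0, a+b−1) on (0.00, 0.41) = 0.00
  F ∧ D = max(0, a+b−1) on (0.19, 0.26) = 0.00
  A ∧ (F ∧ D) = max(0, a+b−1) on (0.41, 0.00) = 0.00
  ((C ∧ D) ∧ A) ∧ (A ∧ (F ∧ D)) = max(0, a+b−1) on (0.00, 0.00) = 0.00
  → value = 0.0000
|0.1900 − 0.0000| = 0.190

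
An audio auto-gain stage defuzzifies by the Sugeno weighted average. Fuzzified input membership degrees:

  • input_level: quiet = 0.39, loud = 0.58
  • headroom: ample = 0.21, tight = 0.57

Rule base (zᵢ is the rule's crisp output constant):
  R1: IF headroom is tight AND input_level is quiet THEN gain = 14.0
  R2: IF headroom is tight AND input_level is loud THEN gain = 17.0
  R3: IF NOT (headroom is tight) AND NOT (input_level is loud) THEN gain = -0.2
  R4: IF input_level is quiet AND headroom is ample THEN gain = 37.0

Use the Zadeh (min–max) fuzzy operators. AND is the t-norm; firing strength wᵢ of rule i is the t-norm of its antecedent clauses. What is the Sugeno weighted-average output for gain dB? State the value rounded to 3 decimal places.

R1 (z=14.0): tight=0.57, quiet=0.39; AND[min(a, b)] → w = 0.39
R2 (z=17.0): tight=0.57, loud=0.58; AND[min(a, b)] → w = 0.57
R3 (z=-0.2): ¬tight=1−0.57=0.43, ¬loud=1−0.58=0.42; AND[min(a, b)] → w = 0.42
R4 (z=37.0): quiet=0.39, ample=0.21; AND[min(a, b)] → w = 0.21
Weighted average = (0.39·14.0 + 0.57·17.0 + 0.42·-0.2 + 0.21·37.0) / (0.39 + 0.57 + 0.42 + 0.21)
  = 22.8360 / 1.5900 = 14.362

14.362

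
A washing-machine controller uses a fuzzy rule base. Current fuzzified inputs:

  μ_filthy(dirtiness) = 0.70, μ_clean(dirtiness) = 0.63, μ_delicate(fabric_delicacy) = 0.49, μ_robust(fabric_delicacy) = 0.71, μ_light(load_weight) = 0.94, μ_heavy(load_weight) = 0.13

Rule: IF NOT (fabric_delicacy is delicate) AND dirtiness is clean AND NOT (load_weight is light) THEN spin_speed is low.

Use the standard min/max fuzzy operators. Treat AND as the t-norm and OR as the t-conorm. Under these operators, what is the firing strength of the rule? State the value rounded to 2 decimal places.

0.06

firing strength: ¬delicate=1−0.49=0.51, clean=0.63, ¬light=1−0.94=0.06; AND[min(a, b)] → w = 0.06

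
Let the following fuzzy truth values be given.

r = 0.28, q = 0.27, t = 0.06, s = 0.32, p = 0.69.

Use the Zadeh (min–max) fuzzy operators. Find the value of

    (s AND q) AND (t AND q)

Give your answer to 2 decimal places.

s AND q = min(a, b) on (0.32, 0.27) = 0.27
t AND q = min(a, b) on (0.06, 0.27) = 0.06
(s AND q) AND (t AND q) = min(a, b) on (0.27, 0.06) = 0.06

0.06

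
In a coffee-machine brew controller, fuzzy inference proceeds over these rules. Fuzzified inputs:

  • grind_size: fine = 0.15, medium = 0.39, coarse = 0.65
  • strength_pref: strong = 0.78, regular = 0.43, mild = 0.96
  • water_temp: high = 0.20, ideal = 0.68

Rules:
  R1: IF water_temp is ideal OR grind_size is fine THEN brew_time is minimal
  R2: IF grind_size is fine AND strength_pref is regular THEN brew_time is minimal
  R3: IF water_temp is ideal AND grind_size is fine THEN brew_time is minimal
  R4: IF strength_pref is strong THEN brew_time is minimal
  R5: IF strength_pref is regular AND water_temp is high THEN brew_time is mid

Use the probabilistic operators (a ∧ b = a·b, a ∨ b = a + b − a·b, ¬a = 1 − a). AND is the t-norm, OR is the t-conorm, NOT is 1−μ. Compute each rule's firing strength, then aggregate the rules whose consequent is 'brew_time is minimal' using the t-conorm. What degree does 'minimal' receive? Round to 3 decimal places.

0.950

R1: ideal=0.68, fine=0.15; OR[a + b − a·b] → w = 0.7280
R2: fine=0.15, regular=0.43; AND[a·b] → w = 0.0645
R3: ideal=0.68, fine=0.15; AND[a·b] → w = 0.1020
R4: strong=0.78 → w = 0.7800
R5: regular=0.43, high=0.20; AND[a·b] → w = 0.0860
Rules with consequent 'minimal': {R1, R2, R3, R4} → strengths 0.7280, 0.0645, 0.1020, 0.7800
Aggregate via t-conorm [a + b − a·b]: 0.9497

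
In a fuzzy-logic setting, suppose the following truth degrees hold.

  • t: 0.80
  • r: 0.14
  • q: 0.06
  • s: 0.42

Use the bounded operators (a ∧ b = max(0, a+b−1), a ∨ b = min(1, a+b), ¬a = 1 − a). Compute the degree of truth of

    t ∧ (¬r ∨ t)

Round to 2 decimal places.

0.80

¬r = 1 − 0.14 = 0.86
¬r ∨ t = min(1, a+b) on (0.86, 0.80) = 1.00
t ∧ (¬r ∨ t) = max(0, a+b−1) on (0.80, 1.00) = 0.80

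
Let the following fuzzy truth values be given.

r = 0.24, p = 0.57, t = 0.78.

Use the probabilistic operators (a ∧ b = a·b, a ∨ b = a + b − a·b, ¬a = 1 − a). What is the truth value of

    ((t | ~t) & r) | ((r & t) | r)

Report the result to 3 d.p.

0.505

~t = 1 − 0.7800 = 0.2200
t | ~t = a + b − a·b on (0.7800, 0.2200) = 0.8284
(t | ~t) & r = a·b on (0.8284, 0.2400) = 0.1988
r & t = a·b on (0.2400, 0.7800) = 0.1872
(r & t) | r = a + b − a·b on (0.1872, 0.2400) = 0.3823
((t | ~t) & r) | ((r & t) | r) = a + b − a·b on (0.1988, 0.3823) = 0.5051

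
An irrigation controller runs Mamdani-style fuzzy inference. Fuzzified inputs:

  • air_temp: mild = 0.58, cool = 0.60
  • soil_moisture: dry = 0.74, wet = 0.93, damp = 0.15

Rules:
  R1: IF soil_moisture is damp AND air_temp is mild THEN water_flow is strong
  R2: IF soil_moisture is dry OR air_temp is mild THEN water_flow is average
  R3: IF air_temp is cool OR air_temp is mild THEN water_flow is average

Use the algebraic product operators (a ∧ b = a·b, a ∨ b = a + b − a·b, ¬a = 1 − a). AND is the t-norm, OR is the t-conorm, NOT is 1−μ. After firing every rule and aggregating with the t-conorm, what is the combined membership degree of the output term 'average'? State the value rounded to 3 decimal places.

R1: damp=0.15, mild=0.58; AND[a·b] → w = 0.0870
R2: dry=0.74, mild=0.58; OR[a + b − a·b] → w = 0.8908
R3: cool=0.60, mild=0.58; OR[a + b − a·b] → w = 0.8320
Rules with consequent 'average': {R2, R3} → strengths 0.8908, 0.8320
Aggregate via t-conorm [a + b − a·b]: 0.9817

0.982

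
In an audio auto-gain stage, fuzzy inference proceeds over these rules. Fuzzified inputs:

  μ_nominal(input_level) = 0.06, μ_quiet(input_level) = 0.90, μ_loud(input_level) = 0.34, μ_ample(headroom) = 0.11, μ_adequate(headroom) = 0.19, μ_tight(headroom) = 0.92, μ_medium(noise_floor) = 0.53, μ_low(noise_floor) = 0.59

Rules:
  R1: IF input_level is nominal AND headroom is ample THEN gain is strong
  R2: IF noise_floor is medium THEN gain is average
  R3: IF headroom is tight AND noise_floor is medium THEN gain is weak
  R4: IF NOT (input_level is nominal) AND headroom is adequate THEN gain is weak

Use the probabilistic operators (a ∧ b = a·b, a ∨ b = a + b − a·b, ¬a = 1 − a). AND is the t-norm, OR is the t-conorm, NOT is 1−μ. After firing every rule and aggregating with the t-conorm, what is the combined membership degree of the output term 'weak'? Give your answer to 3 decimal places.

R1: nominal=0.06, ample=0.11; AND[a·b] → w = 0.0066
R2: medium=0.53 → w = 0.5300
R3: tight=0.92, medium=0.53; AND[a·b] → w = 0.4876
R4: ¬nominal=1−0.06=0.94, adequate=0.19; AND[a·b] → w = 0.1786
Rules with consequent 'weak': {R3, R4} → strengths 0.4876, 0.1786
Aggregate via t-conorm [a + b − a·b]: 0.5791

0.579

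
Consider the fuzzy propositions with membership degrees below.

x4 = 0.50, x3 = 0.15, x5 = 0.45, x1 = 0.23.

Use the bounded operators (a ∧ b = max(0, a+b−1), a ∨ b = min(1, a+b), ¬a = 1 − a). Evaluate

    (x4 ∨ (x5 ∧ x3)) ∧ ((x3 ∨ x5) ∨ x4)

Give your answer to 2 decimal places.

0.50

x5 ∧ x3 = max(0, a+b−1) on (0.45, 0.15) = 0.00
x4 ∨ (x5 ∧ x3) = min(1, a+b) on (0.50, 0.00) = 0.50
x3 ∨ x5 = min(1, a+b) on (0.15, 0.45) = 0.60
(x3 ∨ x5) ∨ x4 = min(1, a+b) on (0.60, 0.50) = 1.00
(x4 ∨ (x5 ∧ x3)) ∧ ((x3 ∨ x5) ∨ x4) = max(0, a+b−1) on (0.50, 1.00) = 0.50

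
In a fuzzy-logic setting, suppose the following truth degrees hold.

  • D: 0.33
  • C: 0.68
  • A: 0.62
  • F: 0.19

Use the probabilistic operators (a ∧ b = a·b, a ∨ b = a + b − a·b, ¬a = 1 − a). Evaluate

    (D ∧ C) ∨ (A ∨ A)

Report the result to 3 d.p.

D ∧ C = a·b on (0.3300, 0.6800) = 0.2244
A ∨ A = a + b − a·b on (0.6200, 0.6200) = 0.8556
(D ∧ C) ∨ (A ∨ A) = a + b − a·b on (0.2244, 0.8556) = 0.8880

0.888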